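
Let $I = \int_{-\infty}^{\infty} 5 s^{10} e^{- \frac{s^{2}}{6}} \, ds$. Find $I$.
$1148175 \sqrt{6} \sqrt{\pi}$

Start from the elementary integral
$$J(a) = \int_{-\infty}^{\infty} 5 e^{- a s^{2}} \, ds = \frac{5 \sqrt{\pi}}{\sqrt{a}}.$$

Differentiating under the integral sign brings down a factor of $(-s^2)$:
$$\frac{dJ}{da} = \int_{-\infty}^{\infty} - 5 s^{2} e^{- a s^{2}} \, ds = - \frac{5 \sqrt{\pi}}{2 a^{\frac{3}{2}}}.$$

Repeating $5$ times in total — each differentiation brings down another $(-s^2)$ — gives
$$\frac{d^{5}J}{da^{5}} = \int_{-\infty}^{\infty} - 5 s^{10} e^{- a s^{2}} \, ds = - \frac{4725 \sqrt{\pi}}{32 a^{\frac{11}{2}}},$$
and the integrand here is $(-1)^{5}$ times the target integrand, so $I = (-1)^{5}\,\frac{d^{5}J}{da^{5}} = \frac{4725 \sqrt{\pi}}{32 a^{\frac{11}{2}}}$.

Setting $a = \frac{1}{6}$:
$$I = 1148175 \sqrt{6} \sqrt{\pi}.$$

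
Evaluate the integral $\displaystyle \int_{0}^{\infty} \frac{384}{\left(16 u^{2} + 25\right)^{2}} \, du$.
$\frac{24 \pi}{125}$

Begin with the known result
$$J(a) = \int_{0}^{\infty} \frac{3}{2 \left(a^{2} + u^{2}\right)} \, du = \frac{3 \pi}{4 a}.$$

Differentiating under the integral sign with respect to $a$,
$$\frac{dJ}{da} = \int_{0}^{\infty} - \frac{3 a}{\left(a^{2} + u^{2}\right)^{2}} \, du = - \frac{3 \pi}{4 a^{2}},$$
so $\int_{0}^{\infty} \frac{3}{2 \left(a^{2} + u^{2}\right)^{2}} \, du = \frac{3 \pi}{8 a^{3}}$.

Setting $a = \frac{5}{4}$:
$$I = \frac{24 \pi}{125}.$$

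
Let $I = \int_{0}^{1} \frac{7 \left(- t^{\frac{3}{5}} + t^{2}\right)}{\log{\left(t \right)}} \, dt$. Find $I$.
$\log{\left(\frac{170859375}{2097152} \right)}$

Replace the exponent $\frac{3}{5}$ by a parameter $a$: let $I(a) = \int_{0}^{1} \frac{7 \left(t^{2} - t^{a}\right)}{\log{\left(t \right)}} \, dt$.

Since $\dfrac{\partial}{\partial a}\,t^{a} = t^{a} \ln t$, the $\ln t$ in the denominator cancels and
$$\frac{dI}{da} = \int_{0}^{1} -7 t^{a} \, dt = -7 \left[\frac{t^{a+1}}{a+1}\right]_0^1 = - \frac{7}{a + 1}.$$

Integrating with respect to $a$ gives $I(a) = \log{\left(\frac{2187}{\left(a + 1\right)^{7}} \right)} + C$.

At $a = 2$ the integrand is identically $0$, so $I(2) = 0$. The closed form gives $0$, hence $C = 0$.

Setting $a = \frac{3}{5}$:
$$I = \log{\left(\frac{170859375}{2097152} \right)}.$$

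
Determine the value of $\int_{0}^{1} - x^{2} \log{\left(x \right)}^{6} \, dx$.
$- \frac{80}{243}$

Consider the simpler parametrised integral
$$J(a) = \int_{0}^{1} - x^{a} \, dx = - \frac{1}{a + 1}.$$

Differentiating under the integral sign brings down a factor of $\ln x$:
$$\frac{dJ}{da} = \int_{0}^{1} - x^{a} \log{\left(x \right)} \, dx = \frac{1}{\left(a + 1\right)^{2}}.$$

Repeating $6$ times in total — each differentiation brings down another $\ln x$ — gives
$$\frac{d^{6}J}{da^{6}} = \int_{0}^{1} - x^{a} \log{\left(x \right)}^{6} \, dx = - \frac{720}{\left(a + 1\right)^{7}},$$
and the integrand here is exactly the target integrand, so $I = - \frac{720}{\left(a + 1\right)^{7}}$.

Setting $a = 2$:
$$I = - \frac{80}{243}.$$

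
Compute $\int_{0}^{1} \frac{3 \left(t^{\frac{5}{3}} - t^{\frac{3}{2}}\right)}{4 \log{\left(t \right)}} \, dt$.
$- \log{\left(\frac{15^{\frac{3}{4}}}{8} \right)}$

Consider the one-parameter family: let $I(a) = \int_{0}^{1} \frac{3 \left(t^{\frac{5}{3}} - t^{a}\right)}{4 \log{\left(t \right)}} \, dt$.

Since $\dfrac{\partial}{\partial a}\,t^{a} = t^{a} \ln t$, the $\ln t$ in the denominator cancels and
$$\frac{dI}{da} = \int_{0}^{1} - \frac{3}{4} t^{a} \, dt = - \frac{3}{4} \left[\frac{t^{a+1}}{a+1}\right]_0^1 = - \frac{3}{4 a + 4}.$$

Integrating with respect to $a$ gives $I(a) = - \log{\left(\frac{6^{\frac{3}{4}} \left(a + 1\right)^{\frac{3}{4}}}{8} \right)} + C$.

At $a = \frac{5}{3}$ the integrand is identically $0$, so $I(\frac{5}{3}) = 0$. The closed form gives $0$, hence $C = 0$.

Setting $a = \frac{3}{2}$:
$$I = - \log{\left(\frac{15^{\frac{3}{4}}}{8} \right)}.$$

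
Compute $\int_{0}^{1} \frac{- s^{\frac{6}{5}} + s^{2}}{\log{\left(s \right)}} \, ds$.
$\log{\left(\frac{15}{11} \right)}$

Introduce a parameter $a$ in the exponent: let $I(a) = \int_{0}^{1} \frac{- s^{\frac{6}{5}} + s^{a}}{\log{\left(s \right)}} \, ds$.

Since $\dfrac{\partial}{\partial a}\,s^{a} = s^{a} \ln s$, the $\ln s$ in the denominator cancels and
$$\frac{dI}{da} = \int_{0}^{1} s^{a} \, ds = \left[\frac{s^{a+1}}{a+1}\right]_0^1 = \frac{1}{a + 1}.$$

Integrating with respect to $a$ gives $I(a) = \log{\left(\frac{5 a}{11} + \frac{5}{11} \right)} + C$.

At $a = \frac{6}{5}$ the integrand is identically $0$, so $I(\frac{6}{5}) = 0$. The closed form gives $0$, hence $C = 0$.

Setting $a = 2$:
$$I = \log{\left(\frac{15}{11} \right)}.$$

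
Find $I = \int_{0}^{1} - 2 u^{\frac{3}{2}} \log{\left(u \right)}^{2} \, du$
$- \frac{32}{125}$

Begin with the known integral
$$J(a) = \int_{0}^{1} - 2 u^{a} \, du = - \frac{2}{a + 1}.$$

Differentiating under the integral sign brings down a factor of $\ln u$:
$$\frac{dJ}{da} = \int_{0}^{1} - 2 u^{a} \log{\left(u \right)} \, du = \frac{2}{\left(a + 1\right)^{2}}.$$

Repeating twice in total — each differentiation brings down another $\ln u$ — gives
$$\frac{d^{2}J}{da^{2}} = \int_{0}^{1} - 2 u^{a} \log{\left(u \right)}^{2} \, du = - \frac{4}{\left(a + 1\right)^{3}},$$
and the integrand here is exactly the target integrand, so $I = - \frac{4}{\left(a + 1\right)^{3}}$.

Setting $a = \frac{3}{2}$:
$$I = - \frac{32}{125}.$$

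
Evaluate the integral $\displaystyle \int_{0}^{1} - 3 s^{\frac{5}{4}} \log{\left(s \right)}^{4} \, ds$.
$- \frac{8192}{6561}$

Start from the elementary integral
$$J(a) = \int_{0}^{1} - 3 s^{a} \, ds = - \frac{3}{a + 1}.$$

Differentiating under the integral sign brings down a factor of $\ln s$:
$$\frac{dJ}{da} = \int_{0}^{1} - 3 s^{a} \log{\left(s \right)} \, ds = \frac{3}{\left(a + 1\right)^{2}}.$$

Repeating $4$ times in total — each differentiation brings down another $\ln s$ — gives
$$\frac{d^{4}J}{da^{4}} = \int_{0}^{1} - 3 s^{a} \log{\left(s \right)}^{4} \, ds = - \frac{72}{\left(a + 1\right)^{5}},$$
and the integrand here is exactly the target integrand, so $I = - \frac{72}{\left(a + 1\right)^{5}}$.

Setting $a = \frac{5}{4}$:
$$I = - \frac{8192}{6561}.$$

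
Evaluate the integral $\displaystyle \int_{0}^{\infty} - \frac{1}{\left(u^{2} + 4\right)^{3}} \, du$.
$- \frac{3 \pi}{512}$

Begin with the known result
$$J(a) = \int_{0}^{\infty} - \frac{1}{a^{2} + u^{2}} \, du = - \frac{\pi}{2 a}.$$

Differentiating under the integral sign with respect to $a$,
$$\frac{dJ}{da} = \int_{0}^{\infty} \frac{2 a}{\left(a^{2} + u^{2}\right)^{2}} \, du = \frac{\pi}{2 a^{2}},$$
so $\int_{0}^{\infty} - \frac{1}{\left(a^{2} + u^{2}\right)^{2}} \, du = - \frac{\pi}{4 a^{3}}$.

Repeating — each differentiation of $1/(u^2+a^2)^j$ produces $-2ja/(u^2+a^2)^{j+1}$ — and dividing through by $-2ja$ at each step yields, after $2$ differentiations in total,
$$\int_{0}^{\infty} - \frac{1}{\left(a^{2} + u^{2}\right)^{3}} \, du = - \frac{3 \pi}{16 a^{5}}.$$

Setting $a = 2$:
$$I = - \frac{3 \pi}{512}.$$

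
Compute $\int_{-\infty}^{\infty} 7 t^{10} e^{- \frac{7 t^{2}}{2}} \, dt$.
$\frac{135 \sqrt{14} \sqrt{\pi}}{2401}$

Start from the elementary integral
$$J(a) = \int_{-\infty}^{\infty} 7 e^{- a t^{2}} \, dt = \frac{7 \sqrt{\pi}}{\sqrt{a}}.$$

Differentiating under the integral sign brings down a factor of $(-t^2)$:
$$\frac{dJ}{da} = \int_{-\infty}^{\infty} - 7 t^{2} e^{- a t^{2}} \, dt = - \frac{7 \sqrt{\pi}}{2 a^{\frac{3}{2}}}.$$

Repeating $5$ times in total — each differentiation brings down another $(-t^2)$ — gives
$$\frac{d^{5}J}{da^{5}} = \int_{-\infty}^{\infty} - 7 t^{10} e^{- a t^{2}} \, dt = - \frac{6615 \sqrt{\pi}}{32 a^{\frac{11}{2}}},$$
and the integrand here is $(-1)^{5}$ times the target integrand, so $I = (-1)^{5}\,\frac{d^{5}J}{da^{5}} = \frac{6615 \sqrt{\pi}}{32 a^{\frac{11}{2}}}$.

Setting $a = \frac{7}{2}$:
$$I = \frac{135 \sqrt{14} \sqrt{\pi}}{2401}.$$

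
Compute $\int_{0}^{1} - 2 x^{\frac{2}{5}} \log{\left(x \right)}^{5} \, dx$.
$\frac{3750000}{117649}$

Start from the elementary integral
$$J(a) = \int_{0}^{1} - 2 x^{a} \, dx = - \frac{2}{a + 1}.$$

Differentiating under the integral sign brings down a factor of $\ln x$:
$$\frac{dJ}{da} = \int_{0}^{1} - 2 x^{a} \log{\left(x \right)} \, dx = \frac{2}{\left(a + 1\right)^{2}}.$$

Repeating $5$ times in total — each differentiation brings down another $\ln x$ — gives
$$\frac{d^{5}J}{da^{5}} = \int_{0}^{1} - 2 x^{a} \log{\left(x \right)}^{5} \, dx = \frac{240}{\left(a + 1\right)^{6}},$$
and the integrand here is exactly the target integrand, so $I = \frac{240}{\left(a + 1\right)^{6}}$.

Setting $a = \frac{2}{5}$:
$$I = \frac{3750000}{117649}.$$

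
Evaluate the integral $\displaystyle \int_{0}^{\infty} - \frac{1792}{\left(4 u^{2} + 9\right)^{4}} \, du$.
$- \frac{140 \pi}{2187}$

Begin with the known result
$$J(a) = \int_{0}^{\infty} - \frac{7}{a^{2} + u^{2}} \, du = - \frac{7 \pi}{2 a}.$$

Differentiating under the integral sign with respect to $a$,
$$\frac{dJ}{da} = \int_{0}^{\infty} \frac{14 a}{\left(a^{2} + u^{2}\right)^{2}} \, du = \frac{7 \pi}{2 a^{2}},$$
so $\int_{0}^{\infty} - \frac{7}{\left(a^{2} + u^{2}\right)^{2}} \, du = - \frac{7 \pi}{4 a^{3}}$.

Repeating — each differentiation of $1/(u^2+a^2)^j$ produces $-2ja/(u^2+a^2)^{j+1}$ — and dividing through by $-2ja$ at each step yields, after $3$ differentiations in total,
$$\int_{0}^{\infty} - \frac{7}{\left(a^{2} + u^{2}\right)^{4}} \, du = - \frac{35 \pi}{32 a^{7}}.$$

Setting $a = \frac{3}{2}$:
$$I = - \frac{140 \pi}{2187}.$$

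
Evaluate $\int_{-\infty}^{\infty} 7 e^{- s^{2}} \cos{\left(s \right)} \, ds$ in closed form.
$\frac{7 \sqrt{\pi}}{e^{\frac{1}{4}}}$

Treat the cosine frequency as a parameter and define $I(b) = \int_{-\infty}^{\infty} 7 e^{- s^{2}} \cos{\left(b s \right)} \, ds$.

Differentiating under the integral sign,
$$I'(b) = \int_{-\infty}^{\infty} - 7 s e^{- s^{2}} \sin{\left(b s \right)} \, ds.$$

Integrate $\int_{-\infty}^{\infty} s \sin(b s)\, e^{- s^{2}}\, ds$ by parts with $u = \sin(b s)$ and $dv = s\, e^{- s^{2}}\, ds$, giving $v = - \frac{e^{- s^{2}}}{2}$. The boundary term vanishes and
$$\int_{-\infty}^{\infty} s \sin(b s)\, e^{- s^{2}}\, ds = \frac{b}{2} \int_{-\infty}^{\infty} \cos(b s)\, e^{- s^{2}}\, ds,$$
so $I'(b) = - \frac{b}{2}\, I(b)$.

This is a separable first-order ODE; solving with the initial condition $I(0) = \int_{-\infty}^{\infty} 7 e^{- s^{2}}\,ds = 7 \sqrt{\pi}$ gives
$$I(b) = 7 \sqrt{\pi} e^{- \frac{b^{2}}{4}}.$$

Setting $b = 1$:
$$I = \frac{7 \sqrt{\pi}}{e^{\frac{1}{4}}}.$$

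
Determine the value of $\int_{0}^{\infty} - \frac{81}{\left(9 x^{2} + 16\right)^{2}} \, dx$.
$- \frac{27 \pi}{256}$

Start from the standard arctangent integral
$$J(a) = \int_{0}^{\infty} - \frac{1}{a^{2} + x^{2}} \, dx = - \frac{\pi}{2 a}.$$

Differentiating under the integral sign with respect to $a$,
$$\frac{dJ}{da} = \int_{0}^{\infty} \frac{2 a}{\left(a^{2} + x^{2}\right)^{2}} \, dx = \frac{\pi}{2 a^{2}},$$
so $\int_{0}^{\infty} - \frac{1}{\left(a^{2} + x^{2}\right)^{2}} \, dx = - \frac{\pi}{4 a^{3}}$.

Setting $a = \frac{4}{3}$:
$$I = - \frac{27 \pi}{256}.$$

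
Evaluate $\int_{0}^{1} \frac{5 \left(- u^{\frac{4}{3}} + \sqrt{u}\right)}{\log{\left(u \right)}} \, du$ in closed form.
$- \log{\left(\frac{537824}{59049} \right)}$

Consider the one-parameter family: let $I(a) = \int_{0}^{1} \frac{5 \left(\sqrt{u} - u^{a}\right)}{\log{\left(u \right)}} \, du$.

Since $\dfrac{\partial}{\partial a}\,u^{a} = u^{a} \ln u$, the $\ln u$ in the denominator cancels and
$$\frac{dI}{da} = \int_{0}^{1} -5 u^{a} \, du = -5 \left[\frac{u^{a+1}}{a+1}\right]_0^1 = - \frac{5}{a + 1}.$$

Integrating with respect to $a$ gives $I(a) = - \log{\left(\frac{32 \left(a + 1\right)^{5}}{243} \right)} + C$.

At $a = \frac{1}{2}$ the integrand is identically $0$, so $I(\frac{1}{2}) = 0$. The closed form gives $0$, hence $C = 0$.

Setting $a = \frac{4}{3}$:
$$I = - \log{\left(\frac{537824}{59049} \right)}.$$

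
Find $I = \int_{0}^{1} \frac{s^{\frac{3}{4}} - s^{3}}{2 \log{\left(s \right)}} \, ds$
$\log{\left(\frac{\sqrt{7}}{4} \right)}$

Consider the one-parameter family: let $I(a) = \int_{0}^{1} \frac{s^{\frac{3}{4}} - s^{a}}{2 \log{\left(s \right)}} \, ds$.

Since $\dfrac{\partial}{\partial a}\,s^{a} = s^{a} \ln s$, the $\ln s$ in the denominator cancels and
$$\frac{dI}{da} = \int_{0}^{1} - \frac{1}{2} s^{a} \, ds = - \frac{1}{2} \left[\frac{s^{a+1}}{a+1}\right]_0^1 = - \frac{1}{2 a + 2}.$$

Integrating with respect to $a$ gives $I(a) = - \frac{\log{\left(a + 1 \right)}}{2} - \log{\left(2 \right)} + \frac{\log{\left(7 \right)}}{2} + C$.

At $a = \frac{3}{4}$ the integrand is identically $0$, so $I(\frac{3}{4}) = 0$. The closed form gives $0$, hence $C = 0$.

Setting $a = 3$:
$$I = \log{\left(\frac{\sqrt{7}}{4} \right)}.$$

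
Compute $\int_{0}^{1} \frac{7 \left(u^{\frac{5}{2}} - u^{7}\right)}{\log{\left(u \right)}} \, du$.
$\log{\left(\frac{823543}{268435456} \right)}$

Replace the exponent $\frac{5}{2}$ by a parameter $a$: let $I(a) = \int_{0}^{1} \frac{7 \left(- u^{7} + u^{a}\right)}{\log{\left(u \right)}} \, du$.

Since $\dfrac{\partial}{\partial a}\,u^{a} = u^{a} \ln u$, the $\ln u$ in the denominator cancels and
$$\frac{dI}{da} = \int_{0}^{1} 7 u^{a} \, du = 7 \left[\frac{u^{a+1}}{a+1}\right]_0^1 = \frac{7}{a + 1}.$$

Integrating with respect to $a$ gives $I(a) = \log{\left(\frac{\left(a + 1\right)^{7}}{2097152} \right)} + C$.

At $a = 7$ the integrand is identically $0$, so $I(7) = 0$. The closed form gives $0$, hence $C = 0$.

Setting $a = \frac{5}{2}$:
$$I = \log{\left(\frac{823543}{268435456} \right)}.$$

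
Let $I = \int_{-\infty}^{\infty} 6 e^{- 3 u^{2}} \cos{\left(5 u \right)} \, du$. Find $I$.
$\frac{2 \sqrt{3} \sqrt{\pi}}{e^{\frac{25}{12}}}$

Define $I(b) = \int_{-\infty}^{\infty} 6 e^{- 3 u^{2}} \cos{\left(b u \right)} \, du$.

Differentiating under the integral sign,
$$I'(b) = \int_{-\infty}^{\infty} - 6 u e^{- 3 u^{2}} \sin{\left(b u \right)} \, du.$$

Integrate $\int_{-\infty}^{\infty} u \sin(b u)\, e^{- 3 u^{2}}\, du$ by parts with $w = \sin(b u)$ and $dv = u\, e^{- 3 u^{2}}\, du$, giving $v = - \frac{e^{- 3 u^{2}}}{6}$. The boundary term vanishes and
$$\int_{-\infty}^{\infty} u \sin(b u)\, e^{- 3 u^{2}}\, du = \frac{b}{6} \int_{-\infty}^{\infty} \cos(b u)\, e^{- 3 u^{2}}\, du,$$
so $I'(b) = - \frac{b}{6}\, I(b)$.

This is a separable first-order ODE; solving with the initial condition $I(0) = \int_{-\infty}^{\infty} 6 e^{- 3 u^{2}}\,du = 2 \sqrt{3} \sqrt{\pi}$ gives
$$I(b) = 2 \sqrt{3} \sqrt{\pi} e^{- \frac{b^{2}}{12}}.$$

Setting $b = 5$:
$$I = \frac{2 \sqrt{3} \sqrt{\pi}}{e^{\frac{25}{12}}}.$$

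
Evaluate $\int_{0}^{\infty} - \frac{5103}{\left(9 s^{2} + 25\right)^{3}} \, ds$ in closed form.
$- \frac{5103 \pi}{50000}$

Begin with the known result
$$J(a) = \int_{0}^{\infty} - \frac{7}{a^{2} + s^{2}} \, ds = - \frac{7 \pi}{2 a}.$$

Differentiating under the integral sign with respect to $a$,
$$\frac{dJ}{da} = \int_{0}^{\infty} \frac{14 a}{\left(a^{2} + s^{2}\right)^{2}} \, ds = \frac{7 \pi}{2 a^{2}},$$
so $\int_{0}^{\infty} - \frac{7}{\left(a^{2} + s^{2}\right)^{2}} \, ds = - \frac{7 \pi}{4 a^{3}}$.

Repeating — each differentiation of $1/(s^2+a^2)^j$ produces $-2ja/(s^2+a^2)^{j+1}$ — and dividing through by $-2ja$ at each step yields, after $2$ differentiations in total,
$$\int_{0}^{\infty} - \frac{7}{\left(a^{2} + s^{2}\right)^{3}} \, ds = - \frac{21 \pi}{16 a^{5}}.$$

Setting $a = \frac{5}{3}$:
$$I = - \frac{5103 \pi}{50000}.$$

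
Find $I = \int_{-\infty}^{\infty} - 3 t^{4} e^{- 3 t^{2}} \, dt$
$- \frac{\sqrt{3} \sqrt{\pi}}{12}$

Consider the simpler parametrised integral
$$J(a) = \int_{-\infty}^{\infty} - 3 e^{- a t^{2}} \, dt = - \frac{3 \sqrt{\pi}}{\sqrt{a}}.$$

Differentiating under the integral sign brings down a factor of $(-t^2)$:
$$\frac{dJ}{da} = \int_{-\infty}^{\infty} 3 t^{2} e^{- a t^{2}} \, dt = \frac{3 \sqrt{\pi}}{2 a^{\frac{3}{2}}}.$$

Repeating twice in total — each differentiation brings down another $(-t^2)$ — gives
$$\frac{d^{2}J}{da^{2}} = \int_{-\infty}^{\infty} - 3 t^{4} e^{- a t^{2}} \, dt = - \frac{9 \sqrt{\pi}}{4 a^{\frac{5}{2}}},$$
and the integrand here is exactly the target integrand, so $I = - \frac{9 \sqrt{\pi}}{4 a^{\frac{5}{2}}}$.

Setting $a = 3$:
$$I = - \frac{\sqrt{3} \sqrt{\pi}}{12}.$$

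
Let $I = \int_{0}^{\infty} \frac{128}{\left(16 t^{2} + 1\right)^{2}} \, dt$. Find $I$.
$8 \pi$

Recall the elementary integral
$$J(a) = \int_{0}^{\infty} \frac{1}{2 \left(a^{2} + t^{2}\right)} \, dt = \frac{\pi}{4 a}.$$

Differentiating under the integral sign with respect to $a$,
$$\frac{dJ}{da} = \int_{0}^{\infty} - \frac{a}{\left(a^{2} + t^{2}\right)^{2}} \, dt = - \frac{\pi}{4 a^{2}},$$
so $\int_{0}^{\infty} \frac{1}{2 \left(a^{2} + t^{2}\right)^{2}} \, dt = \frac{\pi}{8 a^{3}}$.

Setting $a = \frac{1}{4}$:
$$I = 8 \pi.$$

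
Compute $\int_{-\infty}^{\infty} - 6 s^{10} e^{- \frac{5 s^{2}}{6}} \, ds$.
$- \frac{275562 \sqrt{30} \sqrt{\pi}}{3125}$

Begin with the known integral
$$J(a) = \int_{-\infty}^{\infty} - 6 e^{- a s^{2}} \, ds = - \frac{6 \sqrt{\pi}}{\sqrt{a}}.$$

Differentiating under the integral sign brings down a factor of $(-s^2)$:
$$\frac{dJ}{da} = \int_{-\infty}^{\infty} 6 s^{2} e^{- a s^{2}} \, ds = \frac{3 \sqrt{\pi}}{a^{\frac{3}{2}}}.$$

Repeating $5$ times in total — each differentiation brings down another $(-s^2)$ — gives
$$\frac{d^{5}J}{da^{5}} = \int_{-\infty}^{\infty} 6 s^{10} e^{- a s^{2}} \, ds = \frac{2835 \sqrt{\pi}}{16 a^{\frac{11}{2}}},$$
and the integrand here is $(-1)^{5}$ times the target integrand, so $I = (-1)^{5}\,\frac{d^{5}J}{da^{5}} = - \frac{2835 \sqrt{\pi}}{16 a^{\frac{11}{2}}}$.

Setting $a = \frac{5}{6}$:
$$I = - \frac{275562 \sqrt{30} \sqrt{\pi}}{3125}.$$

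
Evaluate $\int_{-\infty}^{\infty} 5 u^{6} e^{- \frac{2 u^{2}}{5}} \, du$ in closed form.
$\frac{9375 \sqrt{10} \sqrt{\pi}}{128}$

Consider the simpler parametrised integral
$$J(a) = \int_{-\infty}^{\infty} 5 e^{- a u^{2}} \, du = \frac{5 \sqrt{\pi}}{\sqrt{a}}.$$

Differentiating under the integral sign brings down a factor of $(-u^2)$:
$$\frac{dJ}{da} = \int_{-\infty}^{\infty} - 5 u^{2} e^{- a u^{2}} \, du = - \frac{5 \sqrt{\pi}}{2 a^{\frac{3}{2}}}.$$

Repeating $3$ times in total — each differentiation brings down another $(-u^2)$ — gives
$$\frac{d^{3}J}{da^{3}} = \int_{-\infty}^{\infty} - 5 u^{6} e^{- a u^{2}} \, du = - \frac{75 \sqrt{\pi}}{8 a^{\frac{7}{2}}},$$
and the integrand here is $(-1)^{3}$ times the target integrand, so $I = (-1)^{3}\,\frac{d^{3}J}{da^{3}} = \frac{75 \sqrt{\pi}}{8 a^{\frac{7}{2}}}$.

Setting $a = \frac{2}{5}$:
$$I = \frac{9375 \sqrt{10} \sqrt{\pi}}{128}.$$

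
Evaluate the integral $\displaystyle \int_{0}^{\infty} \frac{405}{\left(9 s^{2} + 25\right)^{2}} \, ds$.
$\frac{27 \pi}{100}$

Begin with the known result
$$J(a) = \int_{0}^{\infty} \frac{5}{a^{2} + s^{2}} \, ds = \frac{5 \pi}{2 a}.$$

Differentiating under the integral sign with respect to $a$,
$$\frac{dJ}{da} = \int_{0}^{\infty} - \frac{10 a}{\left(a^{2} + s^{2}\right)^{2}} \, ds = - \frac{5 \pi}{2 a^{2}},$$
so $\int_{0}^{\infty} \frac{5}{\left(a^{2} + s^{2}\right)^{2}} \, ds = \frac{5 \pi}{4 a^{3}}$.

Setting $a = \frac{5}{3}$:
$$I = \frac{27 \pi}{100}.$$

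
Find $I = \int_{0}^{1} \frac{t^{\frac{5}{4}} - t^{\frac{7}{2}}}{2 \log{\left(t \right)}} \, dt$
$- \frac{\log{\left(2 \right)}}{2}$

Consider the one-parameter family: let $I(a) = \int_{0}^{1} \frac{t^{\frac{5}{4}} - t^{a}}{2 \log{\left(t \right)}} \, dt$.

Since $\dfrac{\partial}{\partial a}\,t^{a} = t^{a} \ln t$, the $\ln t$ in the denominator cancels and
$$\frac{dI}{da} = \int_{0}^{1} - \frac{1}{2} t^{a} \, dt = - \frac{1}{2} \left[\frac{t^{a+1}}{a+1}\right]_0^1 = - \frac{1}{2 a + 2}.$$

Integrating with respect to $a$ gives $I(a) = - \frac{\log{\left(a + 1 \right)}}{2} - \log{\left(2 \right)} + \log{\left(3 \right)} + C$.

At $a = \frac{5}{4}$ the integrand is identically $0$, so $I(\frac{5}{4}) = 0$. The closed form gives $0$, hence $C = 0$.

Setting $a = \frac{7}{2}$:
$$I = - \frac{\log{\left(2 \right)}}{2}.$$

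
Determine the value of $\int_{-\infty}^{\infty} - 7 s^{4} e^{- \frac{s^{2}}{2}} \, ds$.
$- 21 \sqrt{2} \sqrt{\pi}$

Begin with the known integral
$$J(a) = \int_{-\infty}^{\infty} - 7 e^{- a s^{2}} \, ds = - \frac{7 \sqrt{\pi}}{\sqrt{a}}.$$

Differentiating under the integral sign brings down a factor of $(-s^2)$:
$$\frac{dJ}{da} = \int_{-\infty}^{\infty} 7 s^{2} e^{- a s^{2}} \, ds = \frac{7 \sqrt{\pi}}{2 a^{\frac{3}{2}}}.$$

Repeating twice in total — each differentiation brings down another $(-s^2)$ — gives
$$\frac{d^{2}J}{da^{2}} = \int_{-\infty}^{\infty} - 7 s^{4} e^{- a s^{2}} \, ds = - \frac{21 \sqrt{\pi}}{4 a^{\frac{5}{2}}},$$
and the integrand here is exactly the target integrand, so $I = - \frac{21 \sqrt{\pi}}{4 a^{\frac{5}{2}}}$.

Setting $a = \frac{1}{2}$:
$$I = - 21 \sqrt{2} \sqrt{\pi}.$$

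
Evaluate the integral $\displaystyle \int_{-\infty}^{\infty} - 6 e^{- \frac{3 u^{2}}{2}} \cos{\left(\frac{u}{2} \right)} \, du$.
$- \frac{2 \sqrt{6} \sqrt{\pi}}{e^{\frac{1}{24}}}$

Define $I(b) = \int_{-\infty}^{\infty} - 6 e^{- \frac{3 u^{2}}{2}} \cos{\left(b u \right)} \, du$.

Differentiating under the integral sign,
$$I'(b) = \int_{-\infty}^{\infty} 6 u e^{- \frac{3 u^{2}}{2}} \sin{\left(b u \right)} \, du.$$

Integrate $\int_{-\infty}^{\infty} u \sin(b u)\, e^{- \frac{3 u^{2}}{2}}\, du$ by parts with $w = \sin(b u)$ and $dv = u\, e^{- \frac{3 u^{2}}{2}}\, du$, giving $v = - \frac{e^{- \frac{3 u^{2}}{2}}}{3}$. The boundary term vanishes and
$$\int_{-\infty}^{\infty} u \sin(b u)\, e^{- \frac{3 u^{2}}{2}}\, du = \frac{b}{3} \int_{-\infty}^{\infty} \cos(b u)\, e^{- \frac{3 u^{2}}{2}}\, du,$$
so $I'(b) = - \frac{b}{3}\, I(b)$.

This is a separable first-order ODE; solving with the initial condition $I(0) = \int_{-\infty}^{\infty} - 6 e^{- \frac{3 u^{2}}{2}}\,du = - 2 \sqrt{6} \sqrt{\pi}$ gives
$$I(b) = - 2 \sqrt{6} \sqrt{\pi} e^{- \frac{b^{2}}{6}}.$$

Setting $b = \frac{1}{2}$:
$$I = - \frac{2 \sqrt{6} \sqrt{\pi}}{e^{\frac{1}{24}}}.$$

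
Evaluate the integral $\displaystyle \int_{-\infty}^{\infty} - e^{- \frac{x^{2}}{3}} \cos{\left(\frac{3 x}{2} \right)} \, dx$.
$- \frac{\sqrt{3} \sqrt{\pi}}{e^{\frac{27}{16}}}$

Let $b$ denote the cosine frequency and define $I(b) = \int_{-\infty}^{\infty} - e^{- \frac{x^{2}}{3}} \cos{\left(b x \right)} \, dx$.

Differentiating under the integral sign,
$$I'(b) = \int_{-\infty}^{\infty} x e^{- \frac{x^{2}}{3}} \sin{\left(b x \right)} \, dx.$$

Integrate $\int_{-\infty}^{\infty} x \sin(b x)\, e^{- \frac{x^{2}}{3}}\, dx$ by parts with $u = \sin(b x)$ and $dv = x\, e^{- \frac{x^{2}}{3}}\, dx$, giving $v = - \frac{3 e^{- \frac{x^{2}}{3}}}{2}$. The boundary term vanishes and
$$\int_{-\infty}^{\infty} x \sin(b x)\, e^{- \frac{x^{2}}{3}}\, dx = \frac{3 b}{2} \int_{-\infty}^{\infty} \cos(b x)\, e^{- \frac{x^{2}}{3}}\, dx,$$
so $I'(b) = - \frac{3 b}{2}\, I(b)$.

This is a separable first-order ODE; solving with the initial condition $I(0) = \int_{-\infty}^{\infty} - e^{- \frac{x^{2}}{3}}\,dx = - \sqrt{3} \sqrt{\pi}$ gives
$$I(b) = - \sqrt{3} \sqrt{\pi} e^{- \frac{3 b^{2}}{4}}.$$

Setting $b = \frac{3}{2}$:
$$I = - \frac{\sqrt{3} \sqrt{\pi}}{e^{\frac{27}{16}}}.$$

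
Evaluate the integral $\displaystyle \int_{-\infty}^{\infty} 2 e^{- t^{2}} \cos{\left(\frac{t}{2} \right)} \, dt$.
$\frac{2 \sqrt{\pi}}{e^{\frac{1}{16}}}$

Let $b$ denote the cosine frequency and define $I(b) = \int_{-\infty}^{\infty} 2 e^{- t^{2}} \cos{\left(b t \right)} \, dt$.

Differentiating under the integral sign,
$$I'(b) = \int_{-\infty}^{\infty} - 2 t e^{- t^{2}} \sin{\left(b t \right)} \, dt.$$

Integrate $\int_{-\infty}^{\infty} t \sin(b t)\, e^{- t^{2}}\, dt$ by parts with $u = \sin(b t)$ and $dv = t\, e^{- t^{2}}\, dt$, giving $v = - \frac{e^{- t^{2}}}{2}$. The boundary term vanishes and
$$\int_{-\infty}^{\infty} t \sin(b t)\, e^{- t^{2}}\, dt = \frac{b}{2} \int_{-\infty}^{\infty} \cos(b t)\, e^{- t^{2}}\, dt,$$
so $I'(b) = - \frac{b}{2}\, I(b)$.

This is a separable first-order ODE; solving with the initial condition $I(0) = \int_{-\infty}^{\infty} 2 e^{- t^{2}}\,dt = 2 \sqrt{\pi}$ gives
$$I(b) = 2 \sqrt{\pi} e^{- \frac{b^{2}}{4}}.$$

Setting $b = \frac{1}{2}$:
$$I = \frac{2 \sqrt{\pi}}{e^{\frac{1}{16}}}.$$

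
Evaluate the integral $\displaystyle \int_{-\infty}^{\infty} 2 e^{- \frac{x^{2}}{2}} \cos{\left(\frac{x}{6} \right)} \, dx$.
$\frac{2 \sqrt{2} \sqrt{\pi}}{e^{\frac{1}{72}}}$

Define $I(b) = \int_{-\infty}^{\infty} 2 e^{- \frac{x^{2}}{2}} \cos{\left(b x \right)} \, dx$.

Differentiating under the integral sign,
$$I'(b) = \int_{-\infty}^{\infty} - 2 x e^{- \frac{x^{2}}{2}} \sin{\left(b x \right)} \, dx.$$

Integrate $\int_{-\infty}^{\infty} x \sin(b x)\, e^{- \frac{x^{2}}{2}}\, dx$ by parts with $u = \sin(b x)$ and $dv = x\, e^{- \frac{x^{2}}{2}}\, dx$, giving $v = - e^{- \frac{x^{2}}{2}}$. The boundary term vanishes and
$$\int_{-\infty}^{\infty} x \sin(b x)\, e^{- \frac{x^{2}}{2}}\, dx = b \int_{-\infty}^{\infty} \cos(b x)\, e^{- \frac{x^{2}}{2}}\, dx,$$
so $I'(b) = - b\, I(b)$.

This is a separable first-order ODE; solving with the initial condition $I(0) = \int_{-\infty}^{\infty} 2 e^{- \frac{x^{2}}{2}}\,dx = 2 \sqrt{2} \sqrt{\pi}$ gives
$$I(b) = 2 \sqrt{2} \sqrt{\pi} e^{- \frac{b^{2}}{2}}.$$

Setting $b = \frac{1}{6}$:
$$I = \frac{2 \sqrt{2} \sqrt{\pi}}{e^{\frac{1}{72}}}.$$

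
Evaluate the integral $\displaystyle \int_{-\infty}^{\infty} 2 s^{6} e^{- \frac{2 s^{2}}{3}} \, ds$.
$\frac{405 \sqrt{6} \sqrt{\pi}}{64}$

Consider the simpler parametrised integral
$$J(a) = \int_{-\infty}^{\infty} 2 e^{- a s^{2}} \, ds = \frac{2 \sqrt{\pi}}{\sqrt{a}}.$$

Differentiating under the integral sign brings down a factor of $(-s^2)$:
$$\frac{dJ}{da} = \int_{-\infty}^{\infty} - 2 s^{2} e^{- a s^{2}} \, ds = - \frac{\sqrt{\pi}}{a^{\frac{3}{2}}}.$$

Repeating $3$ times in total — each differentiation brings down another $(-s^2)$ — gives
$$\frac{d^{3}J}{da^{3}} = \int_{-\infty}^{\infty} - 2 s^{6} e^{- a s^{2}} \, ds = - \frac{15 \sqrt{\pi}}{4 a^{\frac{7}{2}}},$$
and the integrand here is $(-1)^{3}$ times the target integrand, so $I = (-1)^{3}\,\frac{d^{3}J}{da^{3}} = \frac{15 \sqrt{\pi}}{4 a^{\frac{7}{2}}}$.

Setting $a = \frac{2}{3}$:
$$I = \frac{405 \sqrt{6} \sqrt{\pi}}{64}.$$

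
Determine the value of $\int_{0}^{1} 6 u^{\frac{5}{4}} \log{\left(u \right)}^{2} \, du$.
$\frac{256}{243}$

Start from the elementary integral
$$J(a) = \int_{0}^{1} 6 u^{a} \, du = \frac{6}{a + 1}.$$

Differentiating under the integral sign brings down a factor of $\ln u$:
$$\frac{dJ}{da} = \int_{0}^{1} 6 u^{a} \log{\left(u \right)} \, du = - \frac{6}{\left(a + 1\right)^{2}}.$$

Repeating twice in total — each differentiation brings down another $\ln u$ — gives
$$\frac{d^{2}J}{da^{2}} = \int_{0}^{1} 6 u^{a} \log{\left(u \right)}^{2} \, du = \frac{12}{\left(a + 1\right)^{3}},$$
and the integrand here is exactly the target integrand, so $I = \frac{12}{\left(a + 1\right)^{3}}$.

Setting $a = \frac{5}{4}$:
$$I = \frac{256}{243}.$$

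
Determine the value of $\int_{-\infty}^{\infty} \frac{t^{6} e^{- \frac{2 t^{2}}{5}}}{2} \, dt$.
$\frac{1875 \sqrt{10} \sqrt{\pi}}{256}$

Consider the simpler parametrised integral
$$J(a) = \int_{-\infty}^{\infty} \frac{e^{- a t^{2}}}{2} \, dt = \frac{\sqrt{\pi}}{2 \sqrt{a}}.$$

Differentiating under the integral sign brings down a factor of $(-t^2)$:
$$\frac{dJ}{da} = \int_{-\infty}^{\infty} - \frac{t^{2} e^{- a t^{2}}}{2} \, dt = - \frac{\sqrt{\pi}}{4 a^{\frac{3}{2}}}.$$

Repeating $3$ times in total — each differentiation brings down another $(-t^2)$ — gives
$$\frac{d^{3}J}{da^{3}} = \int_{-\infty}^{\infty} - \frac{t^{6} e^{- a t^{2}}}{2} \, dt = - \frac{15 \sqrt{\pi}}{16 a^{\frac{7}{2}}},$$
and the integrand here is $(-1)^{3}$ times the target integrand, so $I = (-1)^{3}\,\frac{d^{3}J}{da^{3}} = \frac{15 \sqrt{\pi}}{16 a^{\frac{7}{2}}}$.

Setting $a = \frac{2}{5}$:
$$I = \frac{1875 \sqrt{10} \sqrt{\pi}}{256}.$$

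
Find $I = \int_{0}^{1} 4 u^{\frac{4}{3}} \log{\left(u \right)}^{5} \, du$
$- \frac{349920}{117649}$

Start from the elementary integral
$$J(a) = \int_{0}^{1} 4 u^{a} \, du = \frac{4}{a + 1}.$$

Differentiating under the integral sign brings down a factor of $\ln u$:
$$\frac{dJ}{da} = \int_{0}^{1} 4 u^{a} \log{\left(u \right)} \, du = - \frac{4}{\left(a + 1\right)^{2}}.$$

Repeating $5$ times in total — each differentiation brings down another $\ln u$ — gives
$$\frac{d^{5}J}{da^{5}} = \int_{0}^{1} 4 u^{a} \log{\left(u \right)}^{5} \, du = - \frac{480}{\left(a + 1\right)^{6}},$$
and the integrand here is exactly the target integrand, so $I = - \frac{480}{\left(a + 1\right)^{6}}$.

Setting $a = \frac{4}{3}$:
$$I = - \frac{349920}{117649}.$$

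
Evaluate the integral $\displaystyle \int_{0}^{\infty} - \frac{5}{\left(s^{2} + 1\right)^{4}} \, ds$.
$- \frac{25 \pi}{32}$

Start from the standard arctangent integral
$$J(a) = \int_{0}^{\infty} - \frac{5}{a^{2} + s^{2}} \, ds = - \frac{5 \pi}{2 a}.$$

Differentiating under the integral sign with respect to $a$,
$$\frac{dJ}{da} = \int_{0}^{\infty} \frac{10 a}{\left(a^{2} + s^{2}\right)^{2}} \, ds = \frac{5 \pi}{2 a^{2}},$$
so $\int_{0}^{\infty} - \frac{5}{\left(a^{2} + s^{2}\right)^{2}} \, ds = - \frac{5 \pi}{4 a^{3}}$.

Repeating — each differentiation of $1/(s^2+a^2)^j$ produces $-2ja/(s^2+a^2)^{j+1}$ — and dividing through by $-2ja$ at each step yields, after $3$ differentiations in total,
$$\int_{0}^{\infty} - \frac{5}{\left(a^{2} + s^{2}\right)^{4}} \, ds = - \frac{25 \pi}{32 a^{7}}.$$

Setting $a = 1$:
$$I = - \frac{25 \pi}{32}.$$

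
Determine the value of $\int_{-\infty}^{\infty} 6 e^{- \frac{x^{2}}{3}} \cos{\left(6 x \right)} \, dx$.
$\frac{6 \sqrt{3} \sqrt{\pi}}{e^{27}}$

Treat the cosine frequency as a parameter and define $I(b) = \int_{-\infty}^{\infty} 6 e^{- \frac{x^{2}}{3}} \cos{\left(b x \right)} \, dx$.

Differentiating under the integral sign,
$$I'(b) = \int_{-\infty}^{\infty} - 6 x e^{- \frac{x^{2}}{3}} \sin{\left(b x \right)} \, dx.$$

Integrate $\int_{-\infty}^{\infty} x \sin(b x)\, e^{- \frac{x^{2}}{3}}\, dx$ by parts with $u = \sin(b x)$ and $dv = x\, e^{- \frac{x^{2}}{3}}\, dx$, giving $v = - \frac{3 e^{- \frac{x^{2}}{3}}}{2}$. The boundary term vanishes and
$$\int_{-\infty}^{\infty} x \sin(b x)\, e^{- \frac{x^{2}}{3}}\, dx = \frac{3 b}{2} \int_{-\infty}^{\infty} \cos(b x)\, e^{- \frac{x^{2}}{3}}\, dx,$$
so $I'(b) = - \frac{3 b}{2}\, I(b)$.

This is a separable first-order ODE; solving with the initial condition $I(0) = \int_{-\infty}^{\infty} 6 e^{- \frac{x^{2}}{3}}\,dx = 6 \sqrt{3} \sqrt{\pi}$ gives
$$I(b) = 6 \sqrt{3} \sqrt{\pi} e^{- \frac{3 b^{2}}{4}}.$$

Setting $b = 6$:
$$I = \frac{6 \sqrt{3} \sqrt{\pi}}{e^{27}}.$$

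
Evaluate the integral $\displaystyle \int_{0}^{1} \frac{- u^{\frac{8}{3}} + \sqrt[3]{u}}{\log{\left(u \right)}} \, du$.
$\log{\left(\frac{4}{11} \right)}$

Replace the exponent $\frac{1}{3}$ by a parameter $a$: let $I(a) = \int_{0}^{1} \frac{- u^{\frac{8}{3}} + u^{a}}{\log{\left(u \right)}} \, du$.

Since $\dfrac{\partial}{\partial a}\,u^{a} = u^{a} \ln u$, the $\ln u$ in the denominator cancels and
$$\frac{dI}{da} = \int_{0}^{1} u^{a} \, du = \left[\frac{u^{a+1}}{a+1}\right]_0^1 = \frac{1}{a + 1}.$$

Integrating with respect to $a$ gives $I(a) = \log{\left(\frac{3 a}{11} + \frac{3}{11} \right)} + C$.

At $a = \frac{8}{3}$ the integrand is identically $0$, so $I(\frac{8}{3}) = 0$. The closed form gives $0$, hence $C = 0$.

Setting $a = \frac{1}{3}$:
$$I = \log{\left(\frac{4}{11} \right)}.$$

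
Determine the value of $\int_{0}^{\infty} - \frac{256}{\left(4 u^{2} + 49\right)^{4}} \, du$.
$- \frac{20 \pi}{823543}$

Recall the elementary integral
$$J(a) = \int_{0}^{\infty} - \frac{1}{a^{2} + u^{2}} \, du = - \frac{\pi}{2 a}.$$

Differentiating under the integral sign with respect to $a$,
$$\frac{dJ}{da} = \int_{0}^{\infty} \frac{2 a}{\left(a^{2} + u^{2}\right)^{2}} \, du = \frac{\pi}{2 a^{2}},$$
so $\int_{0}^{\infty} - \frac{1}{\left(a^{2} + u^{2}\right)^{2}} \, du = - \frac{\pi}{4 a^{3}}$.

Repeating — each differentiation of $1/(u^2+a^2)^j$ produces $-2ja/(u^2+a^2)^{j+1}$ — and dividing through by $-2ja$ at each step yields, after $3$ differentiations in total,
$$\int_{0}^{\infty} - \frac{1}{\left(a^{2} + u^{2}\right)^{4}} \, du = - \frac{5 \pi}{32 a^{7}}.$$

Setting $a = \frac{7}{2}$:
$$I = - \frac{20 \pi}{823543}.$$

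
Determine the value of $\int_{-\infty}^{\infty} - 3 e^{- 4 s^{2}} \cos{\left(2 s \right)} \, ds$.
$- \frac{3 \sqrt{\pi}}{2 e^{\frac{1}{4}}}$

Treat the cosine frequency as a parameter and define $I(b) = \int_{-\infty}^{\infty} - 3 e^{- 4 s^{2}} \cos{\left(b s \right)} \, ds$.

Differentiating under the integral sign,
$$I'(b) = \int_{-\infty}^{\infty} 3 s e^{- 4 s^{2}} \sin{\left(b s \right)} \, ds.$$

Integrate $\int_{-\infty}^{\infty} s \sin(b s)\, e^{- 4 s^{2}}\, ds$ by parts with $u = \sin(b s)$ and $dv = s\, e^{- 4 s^{2}}\, ds$, giving $v = - \frac{e^{- 4 s^{2}}}{8}$. The boundary term vanishes and
$$\int_{-\infty}^{\infty} s \sin(b s)\, e^{- 4 s^{2}}\, ds = \frac{b}{8} \int_{-\infty}^{\infty} \cos(b s)\, e^{- 4 s^{2}}\, ds,$$
so $I'(b) = - \frac{b}{8}\, I(b)$.

This is a separable first-order ODE; solving with the initial condition $I(0) = \int_{-\infty}^{\infty} - 3 e^{- 4 s^{2}}\,ds = - \frac{3 \sqrt{\pi}}{2}$ gives
$$I(b) = - \frac{3 \sqrt{\pi} e^{- \frac{b^{2}}{16}}}{2}.$$

Setting $b = 2$:
$$I = - \frac{3 \sqrt{\pi}}{2 e^{\frac{1}{4}}}.$$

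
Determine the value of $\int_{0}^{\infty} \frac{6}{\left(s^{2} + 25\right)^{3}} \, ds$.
$\frac{9 \pi}{25000}$

Start from the standard arctangent integral
$$J(a) = \int_{0}^{\infty} \frac{6}{a^{2} + s^{2}} \, ds = \frac{3 \pi}{a}.$$

Differentiating under the integral sign with respect to $a$,
$$\frac{dJ}{da} = \int_{0}^{\infty} - \frac{12 a}{\left(a^{2} + s^{2}\right)^{2}} \, ds = - \frac{3 \pi}{a^{2}},$$
so $\int_{0}^{\infty} \frac{6}{\left(a^{2} + s^{2}\right)^{2}} \, ds = \frac{3 \pi}{2 a^{3}}$.

Repeating — each differentiation of $1/(s^2+a^2)^j$ produces $-2ja/(s^2+a^2)^{j+1}$ — and dividing through by $-2ja$ at each step yields, after $2$ differentiations in total,
$$\int_{0}^{\infty} \frac{6}{\left(a^{2} + s^{2}\right)^{3}} \, ds = \frac{9 \pi}{8 a^{5}}.$$

Setting $a = 5$:
$$I = \frac{9 \pi}{25000}.$$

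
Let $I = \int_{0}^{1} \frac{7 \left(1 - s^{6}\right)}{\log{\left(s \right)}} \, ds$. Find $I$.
$- \log{\left(823543 \right)}$

Replace the exponent $6$ by a parameter $a$: let $I(a) = \int_{0}^{1} \frac{7 \left(1 - s^{a}\right)}{\log{\left(s \right)}} \, ds$.

Since $\dfrac{\partial}{\partial a}\,s^{a} = s^{a} \ln s$, the $\ln s$ in the denominator cancels and
$$\frac{dI}{da} = \int_{0}^{1} -7 s^{a} \, ds = -7 \left[\frac{s^{a+1}}{a+1}\right]_0^1 = - \frac{7}{a + 1}.$$

Integrating with respect to $a$ gives $I(a) = - 7 \log{\left(a + 1 \right)} + C$.

At $a = 0$ the integrand is identically $0$, so $I(0) = 0$. The closed form gives $0$, hence $C = 0$.

Setting $a = 6$:
$$I = - \log{\left(823543 \right)}.$$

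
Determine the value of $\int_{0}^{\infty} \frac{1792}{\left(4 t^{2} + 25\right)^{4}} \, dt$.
$\frac{28 \pi}{15625}$

Recall the elementary integral
$$J(a) = \int_{0}^{\infty} \frac{7}{a^{2} + t^{2}} \, dt = \frac{7 \pi}{2 a}.$$

Differentiating under the integral sign with respect to $a$,
$$\frac{dJ}{da} = \int_{0}^{\infty} - \frac{14 a}{\left(a^{2} + t^{2}\right)^{2}} \, dt = - \frac{7 \pi}{2 a^{2}},$$
so $\int_{0}^{\infty} \frac{7}{\left(a^{2} + t^{2}\right)^{2}} \, dt = \frac{7 \pi}{4 a^{3}}$.

Repeating — each differentiation of $1/(t^2+a^2)^j$ produces $-2ja/(t^2+a^2)^{j+1}$ — and dividing through by $-2ja$ at each step yields, after $3$ differentiations in total,
$$\int_{0}^{\infty} \frac{7}{\left(a^{2} + t^{2}\right)^{4}} \, dt = \frac{35 \pi}{32 a^{7}}.$$

Setting $a = \frac{5}{2}$:
$$I = \frac{28 \pi}{15625}.$$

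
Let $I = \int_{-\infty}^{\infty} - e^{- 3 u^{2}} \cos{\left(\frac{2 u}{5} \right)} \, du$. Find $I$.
$- \frac{\sqrt{3} \sqrt{\pi}}{3 e^{\frac{1}{75}}}$

Define $I(b) = \int_{-\infty}^{\infty} - e^{- 3 u^{2}} \cos{\left(b u \right)} \, du$.

Differentiating under the integral sign,
$$I'(b) = \int_{-\infty}^{\infty} u e^{- 3 u^{2}} \sin{\left(b u \right)} \, du.$$

Integrate $\int_{-\infty}^{\infty} u \sin(b u)\, e^{- 3 u^{2}}\, du$ by parts with $w = \sin(b u)$ and $dv = u\, e^{- 3 u^{2}}\, du$, giving $v = - \frac{e^{- 3 u^{2}}}{6}$. The boundary term vanishes and
$$\int_{-\infty}^{\infty} u \sin(b u)\, e^{- 3 u^{2}}\, du = \frac{b}{6} \int_{-\infty}^{\infty} \cos(b u)\, e^{- 3 u^{2}}\, du,$$
so $I'(b) = - \frac{b}{6}\, I(b)$.

This is a separable first-order ODE; solving with the initial condition $I(0) = \int_{-\infty}^{\infty} - e^{- 3 u^{2}}\,du = - \frac{\sqrt{3} \sqrt{\pi}}{3}$ gives
$$I(b) = - \frac{\sqrt{3} \sqrt{\pi} e^{- \frac{b^{2}}{12}}}{3}.$$

Setting $b = \frac{2}{5}$:
$$I = - \frac{\sqrt{3} \sqrt{\pi}}{3 e^{\frac{1}{75}}}.$$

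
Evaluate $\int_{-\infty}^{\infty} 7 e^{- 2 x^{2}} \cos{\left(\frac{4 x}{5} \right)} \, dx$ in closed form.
$\frac{7 \sqrt{2} \sqrt{\pi}}{2 e^{\frac{2}{25}}}$

Let $b$ denote the cosine frequency and define $I(b) = \int_{-\infty}^{\infty} 7 e^{- 2 x^{2}} \cos{\left(b x \right)} \, dx$.

Differentiating under the integral sign,
$$I'(b) = \int_{-\infty}^{\infty} - 7 x e^{- 2 x^{2}} \sin{\left(b x \right)} \, dx.$$

Integrate $\int_{-\infty}^{\infty} x \sin(b x)\, e^{- 2 x^{2}}\, dx$ by parts with $u = \sin(b x)$ and $dv = x\, e^{- 2 x^{2}}\, dx$, giving $v = - \frac{e^{- 2 x^{2}}}{4}$. The boundary term vanishes and
$$\int_{-\infty}^{\infty} x \sin(b x)\, e^{- 2 x^{2}}\, dx = \frac{b}{4} \int_{-\infty}^{\infty} \cos(b x)\, e^{- 2 x^{2}}\, dx,$$
so $I'(b) = - \frac{b}{4}\, I(b)$.

This is a separable first-order ODE; solving with the initial condition $I(0) = \int_{-\infty}^{\infty} 7 e^{- 2 x^{2}}\,dx = \frac{7 \sqrt{2} \sqrt{\pi}}{2}$ gives
$$I(b) = \frac{7 \sqrt{2} \sqrt{\pi} e^{- \frac{b^{2}}{8}}}{2}.$$

Setting $b = \frac{4}{5}$:
$$I = \frac{7 \sqrt{2} \sqrt{\pi}}{2 e^{\frac{2}{25}}}.$$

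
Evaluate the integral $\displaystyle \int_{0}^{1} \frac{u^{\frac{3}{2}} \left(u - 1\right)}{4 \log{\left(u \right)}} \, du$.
$- \frac{\log{\left(5 \right)}}{4} + \frac{\log{\left(7 \right)}}{4}$

Introduce a parameter $a$ in the exponent: let $I(a) = \int_{0}^{1} \frac{u^{\frac{5}{2}} - u^{a}}{4 \log{\left(u \right)}} \, du$.

Since $\dfrac{\partial}{\partial a}\,u^{a} = u^{a} \ln u$, the $\ln u$ in the denominator cancels and
$$\frac{dI}{da} = \int_{0}^{1} - \frac{1}{4} u^{a} \, du = - \frac{1}{4} \left[\frac{u^{a+1}}{a+1}\right]_0^1 = - \frac{1}{4 a + 4}.$$

Integrating with respect to $a$ gives $I(a) = - \frac{\log{\left(a + 1 \right)}}{4} - \frac{\log{\left(2 \right)}}{4} + \frac{\log{\left(7 \right)}}{4} + C$.

At $a = \frac{5}{2}$ the integrand is identically $0$, so $I(\frac{5}{2}) = 0$. The closed form gives $0$, hence $C = 0$.

Setting $a = \frac{3}{2}$:
$$I = - \frac{\log{\left(5 \right)}}{4} + \frac{\log{\left(7 \right)}}{4}.$$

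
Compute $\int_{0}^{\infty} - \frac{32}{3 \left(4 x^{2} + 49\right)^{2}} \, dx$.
$- \frac{4 \pi}{1029}$

Recall the elementary integral
$$J(a) = \int_{0}^{\infty} - \frac{2}{3 \left(a^{2} + x^{2}\right)} \, dx = - \frac{\pi}{3 a}.$$

Differentiating under the integral sign with respect to $a$,
$$\frac{dJ}{da} = \int_{0}^{\infty} \frac{4 a}{3 \left(a^{2} + x^{2}\right)^{2}} \, dx = \frac{\pi}{3 a^{2}},$$
so $\int_{0}^{\infty} - \frac{2}{3 \left(a^{2} + x^{2}\right)^{2}} \, dx = - \frac{\pi}{6 a^{3}}$.

Setting $a = \frac{7}{2}$:
$$I = - \frac{4 \pi}{1029}.$$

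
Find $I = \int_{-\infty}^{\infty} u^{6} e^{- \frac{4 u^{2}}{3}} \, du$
$\frac{405 \sqrt{3} \sqrt{\pi}}{1024}$

Start from the elementary integral
$$J(a) = \int_{-\infty}^{\infty} e^{- a u^{2}} \, du = \frac{\sqrt{\pi}}{\sqrt{a}}.$$

Differentiating under the integral sign brings down a factor of $(-u^2)$:
$$\frac{dJ}{da} = \int_{-\infty}^{\infty} - u^{2} e^{- a u^{2}} \, du = - \frac{\sqrt{\pi}}{2 a^{\frac{3}{2}}}.$$

Repeating $3$ times in total — each differentiation brings down another $(-u^2)$ — gives
$$\frac{d^{3}J}{da^{3}} = \int_{-\infty}^{\infty} - u^{6} e^{- a u^{2}} \, du = - \frac{15 \sqrt{\pi}}{8 a^{\frac{7}{2}}},$$
and the integrand here is $(-1)^{3}$ times the target integrand, so $I = (-1)^{3}\,\frac{d^{3}J}{da^{3}} = \frac{15 \sqrt{\pi}}{8 a^{\frac{7}{2}}}$.

Setting $a = \frac{4}{3}$:
$$I = \frac{405 \sqrt{3} \sqrt{\pi}}{1024}.$$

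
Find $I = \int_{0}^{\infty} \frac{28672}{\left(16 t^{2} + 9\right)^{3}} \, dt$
$\frac{448 \pi}{81}$

Start from the standard arctangent integral
$$J(a) = \int_{0}^{\infty} \frac{7}{a^{2} + t^{2}} \, dt = \frac{7 \pi}{2 a}.$$

Differentiating under the integral sign with respect to $a$,
$$\frac{dJ}{da} = \int_{0}^{\infty} - \frac{14 a}{\left(a^{2} + t^{2}\right)^{2}} \, dt = - \frac{7 \pi}{2 a^{2}},$$
so $\int_{0}^{\infty} \frac{7}{\left(a^{2} + t^{2}\right)^{2}} \, dt = \frac{7 \pi}{4 a^{3}}$.

Repeating — each differentiation of $1/(t^2+a^2)^j$ produces $-2ja/(t^2+a^2)^{j+1}$ — and dividing through by $-2ja$ at each step yields, after $2$ differentiations in total,
$$\int_{0}^{\infty} \frac{7}{\left(a^{2} + t^{2}\right)^{3}} \, dt = \frac{21 \pi}{16 a^{5}}.$$

Setting $a = \frac{3}{4}$:
$$I = \frac{448 \pi}{81}.$$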